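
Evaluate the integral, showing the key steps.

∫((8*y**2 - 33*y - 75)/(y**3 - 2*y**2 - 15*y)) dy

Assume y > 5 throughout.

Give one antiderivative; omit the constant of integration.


Step 1. Decompose ∫((8*y**2 - 33*y - 75)/(y**3 - 2*y**2 - 15*y)) dy by partial fractions, (8*y**2 - 33*y - 75)/(y**3 - 2*y**2 - 15*y) = 4/(y + 3) - 1/(y - 5) + 5/y: now ∫(5/y) dy + ∫(-1/(y - 5)) dy + ∫(4/(y + 3)) dy.
Step 2. Evaluate the standard form [assuming y > 5]: now -log(y - 5) + ∫(5/y) dy + ∫(4/(y + 3)) dy.
Step 3. Evaluate the standard form [assuming y > 0]: now 5*log(y) - log(y - 5) + ∫(4/(y + 3)) dy.
Step 4. Evaluate the standard form [assuming y > -3]: now 5*log(y) - log(y - 5) + 4*log(y + 3).
Answer: 5*log(y) - log(y - 5) + 4*log(y + 3).


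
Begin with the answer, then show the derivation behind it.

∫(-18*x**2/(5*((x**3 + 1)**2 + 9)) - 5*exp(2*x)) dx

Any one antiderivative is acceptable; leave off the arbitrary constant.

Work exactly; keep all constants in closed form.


The answer is -5*exp(2*x)/2 - 2*atan(x**3/3 + 1/3)/5.
Step 1. Rewrite: now ∫(-18*x**2/(5*((x**3 + 1)**2 + 9))) dx + ∫(-5*exp(2*x)) dx.
Step 2. Evaluate the standard form: now -5*exp(2*x)/2 + ∫(-18*x**2/(5*((x**3 + 1)**2 + 9))) dx.
Step 3. Substitute u = x**3 + 1, turning ∫(-18*x**2/(5*((x**3 + 1)**2 + 9))) dx into ∫(-6/(5*(u**2 + 9))) du: now -5*exp(2*x)/2 + ∫(-6/(5*(u**2 + 9))) du.
Step 4. Evaluate the standard form: now -5*exp(2*x)/2 - 2*atan(u/3)/5.
Step 5. Substitute back u = x**3 + 1: now -5*exp(2*x)/2 - 2*atan(x**3/3 + 1/3)/5.
Answer: -5*exp(2*x)/2 - 2*atan(x**3/3 + 1/3)/5.


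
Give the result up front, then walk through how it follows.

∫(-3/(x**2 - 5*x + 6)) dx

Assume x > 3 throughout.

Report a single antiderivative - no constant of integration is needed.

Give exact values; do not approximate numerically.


The answer is -3*log(x - 3) + 3*log(x - 2).
Step 1. Decompose ∫(-3/(x**2 - 5*x + 6)) dx by partial fractions, -3/(x**2 - 5*x + 6) = 3/(x - 2) - 3/(x - 3): now ∫(-3/(x - 3)) dx + ∫(3/(x - 2)) dx.
Step 2. Evaluate the standard form [assuming x > 3]: now -3*log(x - 3) + ∫(3/(x - 2)) dx.
Step 3. Evaluate the standard form [assuming x > 2]: now -3*log(x - 3) + 3*log(x - 2).
Answer: -3*log(x - 3) + 3*log(x - 2).


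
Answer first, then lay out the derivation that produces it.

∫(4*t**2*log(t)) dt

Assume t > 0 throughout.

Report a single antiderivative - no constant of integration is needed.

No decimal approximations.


The answer is 4*t**3*log(t)/3 - 4*t**3/9.
Step 1. Integrate ∫(4*t**2*log(t)) dt by parts with u = log(t), dv = (4*t**2) dt, so v = 4*t**3/3 [assuming t > 0]: now 4*t**3*log(t)/3 + ∫(-4*t**2/3) dt.
Step 2. Evaluate the standard form: now 4*t**3*log(t)/3 - 4*t**3/9.
Answer: 4*t**3*log(t)/3 - 4*t**3/9.


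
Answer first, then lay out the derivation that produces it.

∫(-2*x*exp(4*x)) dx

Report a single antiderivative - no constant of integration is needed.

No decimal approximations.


The answer is -x*exp(4*x)/2 + exp(4*x)/8.
Step 1. Integrate ∫(-2*x*exp(4*x)) dx by parts with u = x, dv = (-2*exp(4*x)) dx, so v = -exp(4*x)/2: now -x*exp(4*x)/2 + ∫(exp(4*x)/2) dx.
Step 2. Evaluate the standard form: now -x*exp(4*x)/2 + exp(4*x)/8.
Answer: -x*exp(4*x)/2 + exp(4*x)/8.


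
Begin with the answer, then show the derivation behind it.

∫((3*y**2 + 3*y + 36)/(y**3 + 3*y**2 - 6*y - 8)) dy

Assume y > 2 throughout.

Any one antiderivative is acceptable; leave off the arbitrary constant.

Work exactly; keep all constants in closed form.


The answer is 3*log(y - 2) - 4*log(y + 1) + 4*log(y + 4).
Step 1. Decompose ∫((3*y**2 + 3*y + 36)/(y**3 + 3*y**2 - 6*y - 8)) dy by partial fractions, (3*y**2 + 3*y + 36)/(y**3 + 3*y**2 - 6*y - 8) = 4/(y + 4) - 4/(y + 1) + 3/(y - 2): now ∫(3/(y - 2)) dy + ∫(-4/(y + 1)) dy + ∫(4/(y + 4)) dy.
Step 2. Evaluate the standard form [assuming y > -4]: now 4*log(y + 4) + ∫(3/(y - 2)) dy + ∫(-4/(y + 1)) dy.
Step 3. Evaluate the standard form [assuming y > 2]: now 3*log(y - 2) + 4*log(y + 4) + ∫(-4/(y + 1)) dy.
Step 4. Evaluate the standard form [assuming y > -1]: now 3*log(y - 2) - 4*log(y + 1) + 4*log(y + 4).
Answer: 3*log(y - 2) - 4*log(y + 1) + 4*log(y + 4).


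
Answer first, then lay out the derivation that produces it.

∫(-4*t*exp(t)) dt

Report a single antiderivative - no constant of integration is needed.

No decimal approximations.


The answer is -4*t*exp(t) + 4*exp(t).
Step 1. Integrate ∫(-4*t*exp(t)) dt by parts with u = t, dv = (-4*exp(t)) dt, so v = -4*exp(t): now -4*t*exp(t) + ∫(4*exp(t)) dt.
Step 2. Evaluate the standard form: now -4*t*exp(t) + 4*exp(t).
Answer: -4*t*exp(t) + 4*exp(t).


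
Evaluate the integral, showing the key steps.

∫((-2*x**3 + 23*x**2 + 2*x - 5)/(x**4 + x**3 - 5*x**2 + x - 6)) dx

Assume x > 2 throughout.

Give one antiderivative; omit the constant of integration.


Step 1. Decompose ∫((-2*x**3 + 23*x**2 + 2*x - 5)/(x**4 + x**3 - 5*x**2 + x - 6)) dx by partial fractions, (-2*x**3 + 23*x**2 + 2*x - 5)/(x**4 + x**3 - 5*x**2 + x - 6) = 4/(x**2 + 1) - 5/(x + 3) + 3/(x - 2): now ∫(3/(x - 2)) dx + ∫(-5/(x + 3)) dx + ∫(4/(x**2 + 1)) dx.
Step 2. Evaluate the standard form [assuming x > -3]: now -5*log(x + 3) + ∫(3/(x - 2)) dx + ∫(4/(x**2 + 1)) dx.
Step 3. Evaluate the standard form [assuming x > 2]: now 3*log(x - 2) - 5*log(x + 3) + ∫(4/(x**2 + 1)) dx.
Step 4. Evaluate the standard form: now 3*log(x - 2) - 5*log(x + 3) + 4*atan(x).
Answer: 3*log(x - 2) - 5*log(x + 3) + 4*atan(x).


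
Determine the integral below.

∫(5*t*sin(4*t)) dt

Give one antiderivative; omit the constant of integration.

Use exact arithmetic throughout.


Answer: -5*t*cos(4*t)/4 + 5*sin(4*t)/16.


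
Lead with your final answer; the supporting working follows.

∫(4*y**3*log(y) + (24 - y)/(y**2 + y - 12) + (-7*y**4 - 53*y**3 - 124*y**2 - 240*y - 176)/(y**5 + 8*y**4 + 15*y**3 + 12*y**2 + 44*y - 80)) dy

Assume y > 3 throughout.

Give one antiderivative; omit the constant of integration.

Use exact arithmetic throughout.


The answer is y**4*log(y) - y**4/4 + 3*log(y - 3) - 4*log(y - 1) - 8*log(y + 4) + log(y + 5) - 2*atan(y/2).
Step 1. Rewrite: now ∫(4*y**3*log(y)) dy + ∫((24 - y)/(y**2 + y - 12)) dy + ∫((-7*y**4 - 53*y**3 - 124*y**2 - 240*y - 176)/(y**5 + 8*y**4 + 15*y**3 + 12*y**2 + 44*y - 80)) dy.
Step 2. Decompose ∫((-7*y**4 - 53*y**3 - 124*y**2 - 240*y - 176)/(y**5 + 8*y**4 + 15*y**3 + 12*y**2 + 44*y - 80)) dy by partial fractions, (-7*y**4 - 53*y**3 - 124*y**2 - 240*y - 176)/(y**5 + 8*y**4 + 15*y**3 + 12*y**2 + 44*y - 80) = -4/(y**2 + 4) + 1/(y + 5) - 4/(y + 4) - 4/(y - 1): now ∫(4*y**3*log(y)) dy + ∫((24 - y)/(y**2 + y - 12)) dy + ∫(-4/(y - 1)) dy + ∫(-4/(y + 4)) dy + ∫(1/(y + 5)) dy + ∫(-4/(y**2 + 4)) dy.
Step 3. Evaluate the standard form [assuming y > 1]: now -4*log(y - 1) + ∫(4*y**3*log(y)) dy + ∫((24 - y)/(y**2 + y - 12)) dy + ∫(-4/(y + 4)) dy + ∫(1/(y + 5)) dy + ∫(-4/(y**2 + 4)) dy.
Step 4. Evaluate the standard form [assuming y > -5]: now -4*log(y - 1) + log(y + 5) + ∫(4*y**3*log(y)) dy + ∫((24 - y)/(y**2 + y - 12)) dy + ∫(-4/(y + 4)) dy + ∫(-4/(y**2 + 4)) dy.
Step 5. Evaluate the standard form [assuming y > -4]: now -4*log(y - 1) - 4*log(y + 4) + log(y + 5) + ∫(4*y**3*log(y)) dy + ∫((24 - y)/(y**2 + y - 12)) dy + ∫(-4/(y**2 + 4)) dy.
Step 6. Evaluate the standard form: now -4*log(y - 1) - 4*log(y + 4) + log(y + 5) - 2*atan(y/2) + ∫(4*y**3*log(y)) dy + ∫((24 - y)/(y**2 + y - 12)) dy.
Step 7. Integrate ∫(4*y**3*log(y)) dy by parts with u = log(y), dv = (4*y**3) dy, so v = y**4 [assuming y > 0]: now y**4*log(y) - 4*log(y - 1) - 4*log(y + 4) + log(y + 5) - 2*atan(y/2) + ∫(-y**3) dy + ∫((24 - y)/(y**2 + y - 12)) dy.
Step 8. Evaluate the standard form: now y**4*log(y) - y**4/4 - 4*log(y - 1) - 4*log(y + 4) + log(y + 5) - 2*atan(y/2) + ∫((24 - y)/(y**2 + y - 12)) dy.
Step 9. Decompose ∫((24 - y)/(y**2 + y - 12)) dy by partial fractions, (24 - y)/(y**2 + y - 12) = -4/(y + 4) + 3/(y - 3): now y**4*log(y) - y**4/4 - 4*log(y - 1) - 4*log(y + 4) + log(y + 5) - 2*atan(y/2) + ∫(3/(y - 3)) dy + ∫(-4/(y + 4)) dy.
Step 10. Evaluate the standard form [assuming y > -4]: now y**4*log(y) - y**4/4 - 4*log(y - 1) - 8*log(y + 4) + log(y + 5) - 2*atan(y/2) + ∫(3/(y - 3)) dy.
Step 11. Evaluate the standard form [assuming y > 3]: now y**4*log(y) - y**4/4 + 3*log(y - 3) - 4*log(y - 1) - 8*log(y + 4) + log(y + 5) - 2*atan(y/2).
Answer: y**4*log(y) - y**4/4 + 3*log(y - 3) - 4*log(y - 1) - 8*log(y + 4) + log(y + 5) - 2*atan(y/2).


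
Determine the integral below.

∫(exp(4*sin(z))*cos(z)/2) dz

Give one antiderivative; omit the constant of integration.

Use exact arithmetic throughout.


Answer: exp(4*sin(z))/8.


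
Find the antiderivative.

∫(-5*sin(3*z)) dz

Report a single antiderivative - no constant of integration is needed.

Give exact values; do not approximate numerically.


Answer: 5*cos(3*z)/3.


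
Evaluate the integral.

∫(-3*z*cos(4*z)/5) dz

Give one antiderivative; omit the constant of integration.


Answer: -3*z*sin(4*z)/20 - 3*cos(4*z)/80.


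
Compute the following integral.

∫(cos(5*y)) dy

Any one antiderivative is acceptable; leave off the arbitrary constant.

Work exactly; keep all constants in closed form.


Answer: sin(5*y)/5.


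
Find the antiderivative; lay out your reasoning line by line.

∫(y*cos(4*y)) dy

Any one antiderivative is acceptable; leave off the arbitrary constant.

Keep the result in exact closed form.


Step 1. Integrate ∫(y*cos(4*y)) dy by parts with u = y, dv = (cos(4*y)) dy, so v = sin(4*y)/4: now y*sin(4*y)/4 + ∫(-sin(4*y)/4) dy.
Step 2. Evaluate the standard form: now y*sin(4*y)/4 + cos(4*y)/16.
Answer: y*sin(4*y)/4 + cos(4*y)/16.


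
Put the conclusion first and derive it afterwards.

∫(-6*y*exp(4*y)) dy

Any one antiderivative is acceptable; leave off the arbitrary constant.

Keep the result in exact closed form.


The answer is -3*y*exp(4*y)/2 + 3*exp(4*y)/8.
Step 1. Integrate ∫(-6*y*exp(4*y)) dy by parts with u = y, dv = (-6*exp(4*y)) dy, so v = -3*exp(4*y)/2: now -3*y*exp(4*y)/2 + ∫(3*exp(4*y)/2) dy.
Step 2. Evaluate the standard form: now -3*y*exp(4*y)/2 + 3*exp(4*y)/8.
Answer: -3*y*exp(4*y)/2 + 3*exp(4*y)/8.


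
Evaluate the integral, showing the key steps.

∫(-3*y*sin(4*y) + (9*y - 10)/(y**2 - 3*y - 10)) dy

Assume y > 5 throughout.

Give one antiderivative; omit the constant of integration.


Step 1. Rewrite: now ∫(-3*y*sin(4*y)) dy + ∫((9*y - 10)/(y**2 - 3*y - 10)) dy.
Step 2. Integrate ∫(-3*y*sin(4*y)) dy by parts with u = y, dv = (-3*sin(4*y)) dy, so v = 3*cos(4*y)/4: now 3*y*cos(4*y)/4 + ∫((9*y - 10)/(y**2 - 3*y - 10)) dy + ∫(-3*cos(4*y)/4) dy.
Step 3. Evaluate the standard form: now 3*y*cos(4*y)/4 - 3*sin(4*y)/16 + ∫((9*y - 10)/(y**2 - 3*y - 10)) dy.
Step 4. Decompose ∫((9*y - 10)/(y**2 - 3*y - 10)) dy by partial fractions, (9*y - 10)/(y**2 - 3*y - 10) = 4/(y + 2) + 5/(y - 5): now 3*y*cos(4*y)/4 - 3*sin(4*y)/16 + ∫(5/(y - 5)) dy + ∫(4/(y + 2)) dy.
Step 5. Evaluate the standard form [assuming y > -2]: now 3*y*cos(4*y)/4 + 4*log(y + 2) - 3*sin(4*y)/16 + ∫(5/(y - 5)) dy.
Step 6. Evaluate the standard form [assuming y > 5]: now 3*y*cos(4*y)/4 + 5*log(y - 5) + 4*log(y + 2) - 3*sin(4*y)/16.
Answer: 3*y*cos(4*y)/4 + 5*log(y - 5) + 4*log(y + 2) - 3*sin(4*y)/16.


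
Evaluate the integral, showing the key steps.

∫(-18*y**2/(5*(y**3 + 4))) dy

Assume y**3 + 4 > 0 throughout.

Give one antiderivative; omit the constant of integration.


Step 1. Substitute u = y**3 + 4, turning ∫(-18*y**2/(5*(y**3 + 4))) dy into ∫(-6/(5*u)) du: now ∫(-6/(5*u)) du.
Step 2. Evaluate the standard form [assuming u > 0]: now -6*log(u)/5.
Step 3. Substitute back u = y**3 + 4: now -6*log(y**3 + 4)/5.
Answer: -6*log(y**3 + 4)/5.


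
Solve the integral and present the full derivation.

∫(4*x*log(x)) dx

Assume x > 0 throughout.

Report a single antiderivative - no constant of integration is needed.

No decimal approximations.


Step 1. Integrate ∫(4*x*log(x)) dx by parts with u = log(x), dv = (4*x) dx, so v = 2*x**2 [assuming x > 0]: now 2*x**2*log(x) + ∫(-2*x) dx.
Step 2. Evaluate the standard form: now 2*x**2*log(x) - x**2.
Answer: 2*x**2*log(x) - x**2.


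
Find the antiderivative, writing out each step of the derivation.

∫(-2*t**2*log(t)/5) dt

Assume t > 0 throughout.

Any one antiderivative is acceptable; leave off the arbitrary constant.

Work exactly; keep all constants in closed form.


Step 1. Integrate ∫(-2*t**2*log(t)/5) dt by parts with u = log(t), dv = (-2*t**2/5) dt, so v = -2*t**3/15 [assuming t > 0]: now -2*t**3*log(t)/15 + ∫(2*t**2/15) dt.
Step 2. Evaluate the standard form: now -2*t**3*log(t)/15 + 2*t**3/45.
Answer: -2*t**3*log(t)/15 + 2*t**3/45.


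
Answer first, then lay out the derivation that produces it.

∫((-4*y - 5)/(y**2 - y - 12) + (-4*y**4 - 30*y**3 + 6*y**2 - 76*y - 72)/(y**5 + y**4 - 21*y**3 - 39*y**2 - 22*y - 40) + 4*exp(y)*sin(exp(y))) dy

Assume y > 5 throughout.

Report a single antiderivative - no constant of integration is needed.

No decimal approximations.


The answer is -4*log(y - 5) - 3*log(y - 4) - 4*log(y + 2) - log(y + 3) + 4*log(y + 4) - 4*cos(exp(y)) + 2*atan(y).
Step 1. Rewrite: now ∫((-4*y - 5)/(y**2 - y - 12)) dy + ∫((-4*y**4 - 30*y**3 + 6*y**2 - 76*y - 72)/(y**5 + y**4 - 21*y**3 - 39*y**2 - 22*y - 40)) dy + ∫(4*exp(y)*sin(exp(y))) dy.
Step 2. Decompose ∫((-4*y**4 - 30*y**3 + 6*y**2 - 76*y - 72)/(y**5 + y**4 - 21*y**3 - 39*y**2 - 22*y - 40)) dy by partial fractions, (-4*y**4 - 30*y**3 + 6*y**2 - 76*y - 72)/(y**5 + y**4 - 21*y**3 - 39*y**2 - 22*y - 40) = 2/(y**2 + 1) + 4/(y + 4) - 4/(y + 2) - 4/(y - 5): now ∫((-4*y - 5)/(y**2 - y - 12)) dy + ∫(4*exp(y)*sin(exp(y))) dy + ∫(-4/(y - 5)) dy + ∫(-4/(y + 2)) dy + ∫(4/(y + 4)) dy + ∫(2/(y**2 + 1)) dy.
Step 3. Evaluate the standard form [assuming y > -4]: now 4*log(y + 4) + ∫((-4*y - 5)/(y**2 - y - 12)) dy + ∫(4*exp(y)*sin(exp(y))) dy + ∫(-4/(y - 5)) dy + ∫(-4/(y + 2)) dy + ∫(2/(y**2 + 1)) dy.
Step 4. Evaluate the standard form [assuming y > -2]: now -4*log(y + 2) + 4*log(y + 4) + ∫((-4*y - 5)/(y**2 - y - 12)) dy + ∫(4*exp(y)*sin(exp(y))) dy + ∫(-4/(y - 5)) dy + ∫(2/(y**2 + 1)) dy.
Step 5. Evaluate the standard form [assuming y > 5]: now -4*log(y - 5) - 4*log(y + 2) + 4*log(y + 4) + ∫((-4*y - 5)/(y**2 - y - 12)) dy + ∫(4*exp(y)*sin(exp(y))) dy + ∫(2/(y**2 + 1)) dy.
Step 6. Evaluate the standard form: now -4*log(y - 5) - 4*log(y + 2) + 4*log(y + 4) + 2*atan(y) + ∫((-4*y - 5)/(y**2 - y - 12)) dy + ∫(4*exp(y)*sin(exp(y))) dy.
Step 7. Substitute u = exp(y), turning ∫(4*exp(y)*sin(exp(y))) dy into ∫(4*sin(u)) du: now -4*log(y - 5) - 4*log(y + 2) + 4*log(y + 4) + 2*atan(y) + ∫((-4*y - 5)/(y**2 - y - 12)) dy + ∫(4*sin(u)) du.
Step 8. Evaluate the standard form: now -4*log(y - 5) - 4*log(y + 2) + 4*log(y + 4) - 4*cos(u) + 2*atan(y) + ∫((-4*y - 5)/(y**2 - y - 12)) dy.
Step 9. Substitute back u = exp(y): now -4*log(y - 5) - 4*log(y + 2) + 4*log(y + 4) - 4*cos(exp(y)) + 2*atan(y) + ∫((-4*y - 5)/(y**2 - y - 12)) dy.
Step 10. Decompose ∫((-4*y - 5)/(y**2 - y - 12)) dy by partial fractions, (-4*y - 5)/(y**2 - y - 12) = -1/(y + 3) - 3/(y - 4): now -4*log(y - 5) - 4*log(y + 2) + 4*log(y + 4) - 4*cos(exp(y)) + 2*atan(y) + ∫(-3/(y - 4)) dy + ∫(-1/(y + 3)) dy.
Step 11. Evaluate the standard form [assuming y > 4]: now -4*log(y - 5) - 3*log(y - 4) - 4*log(y + 2) + 4*log(y + 4) - 4*cos(exp(y)) + 2*atan(y) + ∫(-1/(y + 3)) dy.
Step 12. Evaluate the standard form [assuming y > -3]: now -4*log(y - 5) - 3*log(y - 4) - 4*log(y + 2) - log(y + 3) + 4*log(y + 4) - 4*cos(exp(y)) + 2*atan(y).
Answer: -4*log(y - 5) - 3*log(y - 4) - 4*log(y + 2) - log(y + 3) + 4*log(y + 4) - 4*cos(exp(y)) + 2*atan(y).


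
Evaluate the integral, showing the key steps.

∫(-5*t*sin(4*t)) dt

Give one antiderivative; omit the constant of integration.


Step 1. Integrate ∫(-5*t*sin(4*t)) dt by parts with u = t, dv = (-5*sin(4*t)) dt, so v = 5*cos(4*t)/4: now 5*t*cos(4*t)/4 + ∫(-5*cos(4*t)/4) dt.
Step 2. Evaluate the standard form: now 5*t*cos(4*t)/4 - 5*sin(4*t)/16.
Answer: 5*t*cos(4*t)/4 - 5*sin(4*t)/16.


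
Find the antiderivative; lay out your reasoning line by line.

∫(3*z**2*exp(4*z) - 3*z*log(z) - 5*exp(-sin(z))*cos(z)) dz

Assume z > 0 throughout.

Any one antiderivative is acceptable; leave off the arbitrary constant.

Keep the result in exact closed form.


Step 1. Rewrite: now ∫(-3*z*log(z)) dz + ∫(3*z**2*exp(4*z)) dz + ∫(-5*exp(-sin(z))*cos(z)) dz.
Step 2. Substitute u = sin(z), turning ∫(-5*exp(-sin(z))*cos(z)) dz into ∫(-5*exp(-u)) du: now ∫(-3*z*log(z)) dz + ∫(3*z**2*exp(4*z)) dz + ∫(-5*exp(-u)) du.
Step 3. Evaluate the standard form: now ∫(-3*z*log(z)) dz + ∫(3*z**2*exp(4*z)) dz + 5*exp(-u).
Step 4. Substitute back u = sin(z): now ∫(-3*z*log(z)) dz + ∫(3*z**2*exp(4*z)) dz + 5*exp(-sin(z)).
Step 5. Integrate ∫(-3*z*log(z)) dz by parts with u = log(z), dv = (-3*z) dz, so v = -3*z**2/2 [assuming z > 0]: now -3*z**2*log(z)/2 + ∫(3*z/2) dz + ∫(3*z**2*exp(4*z)) dz + 5*exp(-sin(z)).
Step 6. Evaluate the standard form: now -3*z**2*log(z)/2 + 3*z**2/4 + ∫(3*z**2*exp(4*z)) dz + 5*exp(-sin(z)).
Step 7. Integrate ∫(3*z**2*exp(4*z)) dz by parts with u = z**2, dv = (3*exp(4*z)) dz, so v = 3*exp(4*z)/4: now 3*z**2*exp(4*z)/4 - 3*z**2*log(z)/2 + 3*z**2/4 + ∫(-3*z*exp(4*z)/2) dz + 5*exp(-sin(z)).
Step 8. Integrate ∫(-3*z*exp(4*z)/2) dz by parts with u = z, dv = (-3*exp(4*z)/2) dz, so v = -3*exp(4*z)/8: now 3*z**2*exp(4*z)/4 - 3*z**2*log(z)/2 + 3*z**2/4 - 3*z*exp(4*z)/8 + ∫(3*exp(4*z)/8) dz + 5*exp(-sin(z)).
Step 9. Evaluate the standard form: now 3*z**2*exp(4*z)/4 - 3*z**2*log(z)/2 + 3*z**2/4 - 3*z*exp(4*z)/8 + 3*exp(4*z)/32 + 5*exp(-sin(z)).
Answer: 3*z**2*exp(4*z)/4 - 3*z**2*log(z)/2 + 3*z**2/4 - 3*z*exp(4*z)/8 + 3*exp(4*z)/32 + 5*exp(-sin(z)).


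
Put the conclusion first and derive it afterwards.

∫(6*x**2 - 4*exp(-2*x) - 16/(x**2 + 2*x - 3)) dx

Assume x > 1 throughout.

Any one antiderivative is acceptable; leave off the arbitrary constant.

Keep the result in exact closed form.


The answer is 2*x**3 - 4*log(x - 1) + 4*log(x + 3) + 2*exp(-2*x).
Step 1. Rewrite: now ∫(6*x**2) dx + ∫(-16/(x**2 + 2*x - 3)) dx + ∫(-4*exp(-2*x)) dx.
Step 2. Decompose ∫(-16/(x**2 + 2*x - 3)) dx by partial fractions, -16/(x**2 + 2*x - 3) = 4/(x + 3) - 4/(x - 1): now ∫(6*x**2) dx + ∫(-4/(x - 1)) dx + ∫(4/(x + 3)) dx + ∫(-4*exp(-2*x)) dx.
Step 3. Evaluate the standard form [assuming x > -3]: now 4*log(x + 3) + ∫(6*x**2) dx + ∫(-4/(x - 1)) dx + ∫(-4*exp(-2*x)) dx.
Step 4. Evaluate the standard form [assuming x > 1]: now -4*log(x - 1) + 4*log(x + 3) + ∫(6*x**2) dx + ∫(-4*exp(-2*x)) dx.
Step 5. Evaluate the standard form: now -4*log(x - 1) + 4*log(x + 3) + ∫(6*x**2) dx + 2*exp(-2*x).
Step 6. Evaluate the standard form: now 2*x**3 - 4*log(x - 1) + 4*log(x + 3) + 2*exp(-2*x).
Answer: 2*x**3 - 4*log(x - 1) + 4*log(x + 3) + 2*exp(-2*x).


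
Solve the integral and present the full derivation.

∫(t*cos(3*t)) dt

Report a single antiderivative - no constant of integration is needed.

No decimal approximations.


Step 1. Integrate ∫(t*cos(3*t)) dt by parts with u = t, dv = (cos(3*t)) dt, so v = sin(3*t)/3: now t*sin(3*t)/3 + ∫(-sin(3*t)/3) dt.
Step 2. Evaluate the standard form: now t*sin(3*t)/3 + cos(3*t)/9.
Answer: t*sin(3*t)/3 + cos(3*t)/9.


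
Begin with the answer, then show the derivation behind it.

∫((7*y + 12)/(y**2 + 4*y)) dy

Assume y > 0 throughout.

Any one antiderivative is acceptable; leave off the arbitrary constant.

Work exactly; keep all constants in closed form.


The answer is 3*log(y) + 4*log(y + 4).
Step 1. Decompose ∫((7*y + 12)/(y**2 + 4*y)) dy by partial fractions, (7*y + 12)/(y**2 + 4*y) = 4/(y + 4) + 3/y: now ∫(3/y) dy + ∫(4/(y + 4)) dy.
Step 2. Evaluate the standard form [assuming y > -4]: now 4*log(y + 4) + ∫(3/y) dy.
Step 3. Evaluate the standard form [assuming y > 0]: now 3*log(y) + 4*log(y + 4).
Answer: 3*log(y) + 4*log(y + 4).


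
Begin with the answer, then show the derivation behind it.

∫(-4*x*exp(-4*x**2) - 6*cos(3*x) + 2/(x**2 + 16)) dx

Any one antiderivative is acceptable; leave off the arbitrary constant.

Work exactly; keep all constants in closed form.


The answer is -2*sin(3*x) + atan(x/4)/2 + exp(-4*x**2)/2.
Step 1. Rewrite: now ∫(-4*x*exp(-4*x**2)) dx + ∫(2/(x**2 + 16)) dx + ∫(-6*cos(3*x)) dx.
Step 2. Substitute u = x**2, turning ∫(-4*x*exp(-4*x**2)) dx into ∫(-2*exp(-4*u)) du: now ∫(2/(x**2 + 16)) dx + ∫(-2*exp(-4*u)) du + ∫(-6*cos(3*x)) dx.
Step 3. Evaluate the standard form: now ∫(2/(x**2 + 16)) dx + ∫(-6*cos(3*x)) dx + exp(-4*u)/2.
Step 4. Substitute back u = x**2: now ∫(2/(x**2 + 16)) dx + ∫(-6*cos(3*x)) dx + exp(-4*x**2)/2.
Step 5. Evaluate the standard form: now -2*sin(3*x) + ∫(2/(x**2 + 16)) dx + exp(-4*x**2)/2.
Step 6. Evaluate the standard form: now -2*sin(3*x) + atan(x/4)/2 + exp(-4*x**2)/2.
Answer: -2*sin(3*x) + atan(x/4)/2 + exp(-4*x**2)/2.


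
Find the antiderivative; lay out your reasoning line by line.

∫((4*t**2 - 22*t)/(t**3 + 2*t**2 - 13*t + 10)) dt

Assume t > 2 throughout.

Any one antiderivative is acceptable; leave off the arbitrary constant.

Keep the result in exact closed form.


Step 1. Decompose ∫((4*t**2 - 22*t)/(t**3 + 2*t**2 - 13*t + 10)) dt by partial fractions, (4*t**2 - 22*t)/(t**3 + 2*t**2 - 13*t + 10) = 5/(t + 5) + 3/(t - 1) - 4/(t - 2): now ∫(-4/(t - 2)) dt + ∫(3/(t - 1)) dt + ∫(5/(t + 5)) dt.
Step 2. Evaluate the standard form [assuming t > 2]: now -4*log(t - 2) + ∫(3/(t - 1)) dt + ∫(5/(t + 5)) dt.
Step 3. Evaluate the standard form [assuming t > 1]: now -4*log(t - 2) + 3*log(t - 1) + ∫(5/(t + 5)) dt.
Step 4. Evaluate the standard form [assuming t > -5]: now -4*log(t - 2) + 3*log(t - 1) + 5*log(t + 5).
Answer: -4*log(t - 2) + 3*log(t - 1) + 5*log(t + 5).


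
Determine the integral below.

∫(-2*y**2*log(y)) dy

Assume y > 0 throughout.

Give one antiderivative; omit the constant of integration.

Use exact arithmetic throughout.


Answer: -2*y**3*log(y)/3 + 2*y**3/9.


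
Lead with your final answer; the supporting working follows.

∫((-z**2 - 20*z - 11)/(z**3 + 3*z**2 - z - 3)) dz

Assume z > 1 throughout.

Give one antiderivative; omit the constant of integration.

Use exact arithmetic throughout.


The answer is -4*log(z - 1) - 2*log(z + 1) + 5*log(z + 3).
Step 1. Decompose ∫((-z**2 - 20*z - 11)/(z**3 + 3*z**2 - z - 3)) dz by partial fractions, (-z**2 - 20*z - 11)/(z**3 + 3*z**2 - z - 3) = 5/(z + 3) - 2/(z + 1) - 4/(z - 1): now ∫(-4/(z - 1)) dz + ∫(-2/(z + 1)) dz + ∫(5/(z + 3)) dz.
Step 2. Evaluate the standard form [assuming z > -3]: now 5*log(z + 3) + ∫(-4/(z - 1)) dz + ∫(-2/(z + 1)) dz.
Step 3. Evaluate the standard form [assuming z > -1]: now -2*log(z + 1) + 5*log(z + 3) + ∫(-4/(z - 1)) dz.
Step 4. Evaluate the standard form [assuming z > 1]: now -4*log(z - 1) - 2*log(z + 1) + 5*log(z + 3).
Answer: -4*log(z - 1) - 2*log(z + 1) + 5*log(z + 3).


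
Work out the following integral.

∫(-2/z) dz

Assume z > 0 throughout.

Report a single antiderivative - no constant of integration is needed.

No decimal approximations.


Answer: -2*log(z).


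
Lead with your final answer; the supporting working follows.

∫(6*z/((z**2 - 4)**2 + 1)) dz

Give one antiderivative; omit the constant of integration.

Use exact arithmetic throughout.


The answer is 3*atan(z**2 - 4).
Step 1. Substitute u = z**2 - 4, turning ∫(6*z/((z**2 - 4)**2 + 1)) dz into ∫(3/(u**2 + 1)) du: now ∫(3/(u**2 + 1)) du.
Step 2. Evaluate the standard form: now 3*atan(u).
Step 3. Substitute back u = z**2 - 4: now 3*atan(z**2 - 4).
Answer: 3*atan(z**2 - 4).


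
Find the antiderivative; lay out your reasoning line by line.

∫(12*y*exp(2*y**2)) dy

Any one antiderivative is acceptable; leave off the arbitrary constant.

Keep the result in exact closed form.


Step 1. Substitute u = y**2, turning ∫(12*y*exp(2*y**2)) dy into ∫(6*exp(2*u)) du: now ∫(6*exp(2*u)) du.
Step 2. Evaluate the standard form: now 3*exp(2*u).
Step 3. Substitute back u = y**2: now 3*exp(2*y**2).
Answer: 3*exp(2*y**2).


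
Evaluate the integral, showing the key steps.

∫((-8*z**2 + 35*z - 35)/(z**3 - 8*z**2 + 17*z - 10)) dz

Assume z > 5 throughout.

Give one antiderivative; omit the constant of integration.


Step 1. Decompose ∫((-8*z**2 + 35*z - 35)/(z**3 - 8*z**2 + 17*z - 10)) dz by partial fractions, (-8*z**2 + 35*z - 35)/(z**3 - 8*z**2 + 17*z - 10) = -2/(z - 1) - 1/(z - 2) - 5/(z - 5): now ∫(-5/(z - 5)) dz + ∫(-1/(z - 2)) dz + ∫(-2/(z - 1)) dz.
Step 2. Evaluate the standard form [assuming z > 1]: now -2*log(z - 1) + ∫(-5/(z - 5)) dz + ∫(-1/(z - 2)) dz.
Step 3. Evaluate the standard form [assuming z > 5]: now -5*log(z - 5) - 2*log(z - 1) + ∫(-1/(z - 2)) dz.
Step 4. Evaluate the standard form [assuming z > 2]: now -5*log(z - 5) - log(z - 2) - 2*log(z - 1).
Answer: -5*log(z - 5) - log(z - 2) - 2*log(z - 1).


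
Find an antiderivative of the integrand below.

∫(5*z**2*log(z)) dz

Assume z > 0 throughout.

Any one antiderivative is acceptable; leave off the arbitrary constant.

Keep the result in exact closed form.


Answer: 5*z**3*log(z)/3 - 5*z**3/9.


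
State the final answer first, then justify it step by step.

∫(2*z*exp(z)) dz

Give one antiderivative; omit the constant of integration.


The answer is 2*z*exp(z) - 2*exp(z).
Step 1. Integrate ∫(2*z*exp(z)) dz by parts with u = z, dv = (2*exp(z)) dz, so v = 2*exp(z): now 2*z*exp(z) + ∫(-2*exp(z)) dz.
Step 2. Evaluate the standard form: now 2*z*exp(z) - 2*exp(z).
Answer: 2*z*exp(z) - 2*exp(z).


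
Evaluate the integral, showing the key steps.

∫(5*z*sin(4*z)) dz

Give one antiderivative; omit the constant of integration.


Step 1. Integrate ∫(5*z*sin(4*z)) dz by parts with u = z, dv = (5*sin(4*z)) dz, so v = -5*cos(4*z)/4: now -5*z*cos(4*z)/4 + ∫(5*cos(4*z)/4) dz.
Step 2. Evaluate the standard form: now -5*z*cos(4*z)/4 + 5*sin(4*z)/16.
Answer: -5*z*cos(4*z)/4 + 5*sin(4*z)/16.


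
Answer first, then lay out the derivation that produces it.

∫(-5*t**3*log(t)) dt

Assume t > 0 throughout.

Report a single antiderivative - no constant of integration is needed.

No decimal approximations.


The answer is -5*t**4*log(t)/4 + 5*t**4/16.
Step 1. Integrate ∫(-5*t**3*log(t)) dt by parts with u = log(t), dv = (-5*t**3) dt, so v = -5*t**4/4 [assuming t > 0]: now -5*t**4*log(t)/4 + ∫(5*t**3/4) dt.
Step 2. Evaluate the standard form: now -5*t**4*log(t)/4 + 5*t**4/16.
Answer: -5*t**4*log(t)/4 + 5*t**4/16.


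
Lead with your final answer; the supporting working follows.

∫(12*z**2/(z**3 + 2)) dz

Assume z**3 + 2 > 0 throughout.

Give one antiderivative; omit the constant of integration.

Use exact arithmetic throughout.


The answer is 4*log(z**3 + 2).
Step 1. Substitute u = z**3 + 2, turning ∫(12*z**2/(z**3 + 2)) dz into ∫(4/u) du: now ∫(4/u) du.
Step 2. Evaluate the standard form [assuming u > 0]: now 4*log(u).
Step 3. Substitute back u = z**3 + 2: now 4*log(z**3 + 2).
Answer: 4*log(z**3 + 2).


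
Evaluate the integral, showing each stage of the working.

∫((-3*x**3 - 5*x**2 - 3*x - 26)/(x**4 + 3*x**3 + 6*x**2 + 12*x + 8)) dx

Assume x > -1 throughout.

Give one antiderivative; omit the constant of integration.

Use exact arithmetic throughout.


Step 1. Decompose ∫((-3*x**3 - 5*x**2 - 3*x - 26)/(x**4 + 3*x**3 + 6*x**2 + 12*x + 8)) dx by partial fractions, (-3*x**3 - 5*x**2 - 3*x - 26)/(x**4 + 3*x**3 + 6*x**2 + 12*x + 8) = 3/(x**2 + 4) + 2/(x + 2) - 5/(x + 1): now ∫(-5/(x + 1)) dx + ∫(2/(x + 2)) dx + ∫(3/(x**2 + 4)) dx.
Step 2. Evaluate the standard form [assuming x > -2]: now 2*log(x + 2) + ∫(-5/(x + 1)) dx + ∫(3/(x**2 + 4)) dx.
Step 3. Evaluate the standard form [assuming x > -1]: now -5*log(x + 1) + 2*log(x + 2) + ∫(3/(x**2 + 4)) dx.
Step 4. Evaluate the standard form: now -5*log(x + 1) + 2*log(x + 2) + 3*atan(x/2)/2.
Answer: -5*log(x + 1) + 2*log(x + 2) + 3*atan(x/2)/2.


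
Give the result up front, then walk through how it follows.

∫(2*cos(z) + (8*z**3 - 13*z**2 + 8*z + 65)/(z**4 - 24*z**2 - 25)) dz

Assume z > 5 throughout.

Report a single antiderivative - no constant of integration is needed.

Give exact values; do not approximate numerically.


The answer is 3*log(z - 5) + 5*log(z + 5) + 2*sin(z) - 3*atan(z).
Step 1. Rewrite: now ∫((8*z**3 - 13*z**2 + 8*z + 65)/(z**4 - 24*z**2 - 25)) dz + ∫(2*cos(z)) dz.
Step 2. Decompose ∫((8*z**3 - 13*z**2 + 8*z + 65)/(z**4 - 24*z**2 - 25)) dz by partial fractions, (8*z**3 - 13*z**2 + 8*z + 65)/(z**4 - 24*z**2 - 25) = -3/(z**2 + 1) + 5/(z + 5) + 3/(z - 5): now ∫(3/(z - 5)) dz + ∫(5/(z + 5)) dz + ∫(-3/(z**2 + 1)) dz + ∫(2*cos(z)) dz.
Step 3. Evaluate the standard form [assuming z > -5]: now 5*log(z + 5) + ∫(3/(z - 5)) dz + ∫(-3/(z**2 + 1)) dz + ∫(2*cos(z)) dz.
Step 4. Evaluate the standard form [assuming z > 5]: now 3*log(z - 5) + 5*log(z + 5) + ∫(-3/(z**2 + 1)) dz + ∫(2*cos(z)) dz.
Step 5. Evaluate the standard form: now 3*log(z - 5) + 5*log(z + 5) - 3*atan(z) + ∫(2*cos(z)) dz.
Step 6. Evaluate the standard form: now 3*log(z - 5) + 5*log(z + 5) + 2*sin(z) - 3*atan(z).
Answer: 3*log(z - 5) + 5*log(z + 5) + 2*sin(z) - 3*atan(z).


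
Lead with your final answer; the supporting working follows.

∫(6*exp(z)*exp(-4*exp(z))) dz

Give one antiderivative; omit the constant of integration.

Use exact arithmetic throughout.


The answer is -3*exp(-4*exp(z))/2.
Step 1. Substitute u = exp(z), turning ∫(6*exp(z)*exp(-4*exp(z))) dz into ∫(6*exp(-4*u)) du: now ∫(6*exp(-4*u)) du.
Step 2. Evaluate the standard form: now -3*exp(-4*u)/2.
Step 3. Substitute back u = exp(z): now -3*exp(-4*exp(z))/2.
Answer: -3*exp(-4*exp(z))/2.


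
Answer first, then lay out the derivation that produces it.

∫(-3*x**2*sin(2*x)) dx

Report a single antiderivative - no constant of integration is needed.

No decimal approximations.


The answer is 3*x**2*cos(2*x)/2 - 3*x*sin(2*x)/2 - 3*cos(2*x)/4.
Step 1. Integrate ∫(-3*x**2*sin(2*x)) dx by parts with u = x**2, dv = (-3*sin(2*x)) dx, so v = 3*cos(2*x)/2: now 3*x**2*cos(2*x)/2 + ∫(-3*x*cos(2*x)) dx.
Step 2. Integrate ∫(-3*x*cos(2*x)) dx by parts with u = x, dv = (-3*cos(2*x)) dx, so v = -3*sin(2*x)/2: now 3*x**2*cos(2*x)/2 - 3*x*sin(2*x)/2 + ∫(3*sin(2*x)/2) dx.
Step 3. Evaluate the standard form: now 3*x**2*cos(2*x)/2 - 3*x*sin(2*x)/2 - 3*cos(2*x)/4.
Answer: 3*x**2*cos(2*x)/2 - 3*x*sin(2*x)/2 - 3*cos(2*x)/4.


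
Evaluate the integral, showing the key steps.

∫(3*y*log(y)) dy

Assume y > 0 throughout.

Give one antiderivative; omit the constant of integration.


Step 1. Integrate ∫(3*y*log(y)) dy by parts with u = log(y), dv = (3*y) dy, so v = 3*y**2/2 [assuming y > 0]: now 3*y**2*log(y)/2 + ∫(-3*y/2) dy.
Step 2. Evaluate the standard form: now 3*y**2*log(y)/2 - 3*y**2/4.
Answer: 3*y**2*log(y)/2 - 3*y**2/4.


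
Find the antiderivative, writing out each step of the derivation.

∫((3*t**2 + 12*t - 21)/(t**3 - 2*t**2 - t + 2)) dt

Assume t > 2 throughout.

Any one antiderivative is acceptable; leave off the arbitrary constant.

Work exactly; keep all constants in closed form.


Step 1. Decompose ∫((3*t**2 + 12*t - 21)/(t**3 - 2*t**2 - t + 2)) dt by partial fractions, (3*t**2 + 12*t - 21)/(t**3 - 2*t**2 - t + 2) = -5/(t + 1) + 3/(t - 1) + 5/(t - 2): now ∫(5/(t - 2)) dt + ∫(3/(t - 1)) dt + ∫(-5/(t + 1)) dt.
Step 2. Evaluate the standard form [assuming t > 1]: now 3*log(t - 1) + ∫(5/(t - 2)) dt + ∫(-5/(t + 1)) dt.
Step 3. Evaluate the standard form [assuming t > 2]: now 5*log(t - 2) + 3*log(t - 1) + ∫(-5/(t + 1)) dt.
Step 4. Evaluate the standard form [assuming t > -1]: now 5*log(t - 2) + 3*log(t - 1) - 5*log(t + 1).
Answer: 5*log(t - 2) + 3*log(t - 1) - 5*log(t + 1).


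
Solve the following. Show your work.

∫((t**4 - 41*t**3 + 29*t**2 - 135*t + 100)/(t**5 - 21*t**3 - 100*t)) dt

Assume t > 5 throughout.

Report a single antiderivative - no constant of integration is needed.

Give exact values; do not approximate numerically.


Step 1. Decompose ∫((t**4 - 41*t**3 + 29*t**2 - 135*t + 100)/(t**5 - 21*t**3 - 100*t)) dt by partial fractions, (t**4 - 41*t**3 + 29*t**2 - 135*t + 100)/(t**5 - 21*t**3 - 100*t) = -1/(t**2 + 4) + 5/(t + 5) - 3/(t - 5) - 1/t: now ∫(-1/t) dt + ∫(-3/(t - 5)) dt + ∫(5/(t + 5)) dt + ∫(-1/(t**2 + 4)) dt.
Step 2. Evaluate the standard form [assuming t > 0]: now -log(t) + ∫(-3/(t - 5)) dt + ∫(5/(t + 5)) dt + ∫(-1/(t**2 + 4)) dt.
Step 3. Evaluate the standard form [assuming t > -5]: now -log(t) + 5*log(t + 5) + ∫(-3/(t - 5)) dt + ∫(-1/(t**2 + 4)) dt.
Step 4. Evaluate the standard form [assuming t > 5]: now -log(t) - 3*log(t - 5) + 5*log(t + 5) + ∫(-1/(t**2 + 4)) dt.
Step 5. Evaluate the standard form: now -log(t) - 3*log(t - 5) + 5*log(t + 5) - atan(t/2)/2.
Answer: -log(t) - 3*log(t - 5) + 5*log(t + 5) - atan(t/2)/2.


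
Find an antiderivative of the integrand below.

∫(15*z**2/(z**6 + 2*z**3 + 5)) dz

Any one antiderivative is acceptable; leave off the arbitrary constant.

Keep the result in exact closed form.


Answer: 5*atan(z**3/2 + 1/2)/2.


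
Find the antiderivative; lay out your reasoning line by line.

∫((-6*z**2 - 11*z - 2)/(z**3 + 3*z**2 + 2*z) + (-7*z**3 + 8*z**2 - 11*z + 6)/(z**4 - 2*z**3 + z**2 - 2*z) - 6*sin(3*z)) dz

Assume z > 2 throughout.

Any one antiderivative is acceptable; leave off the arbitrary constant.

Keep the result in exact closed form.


Step 1. Rewrite: now ∫((-6*z**2 - 11*z - 2)/(z**3 + 3*z**2 + 2*z)) dz + ∫((-7*z**3 + 8*z**2 - 11*z + 6)/(z**4 - 2*z**3 + z**2 - 2*z)) dz + ∫(-6*sin(3*z)) dz.
Step 2. Decompose ∫((-6*z**2 - 11*z - 2)/(z**3 + 3*z**2 + 2*z)) dz by partial fractions, (-6*z**2 - 11*z - 2)/(z**3 + 3*z**2 + 2*z) = -2/(z + 2) - 3/(z + 1) - 1/z: now ∫(-1/z) dz + ∫((-7*z**3 + 8*z**2 - 11*z + 6)/(z**4 - 2*z**3 + z**2 - 2*z)) dz + ∫(-3/(z + 1)) dz + ∫(-2/(z + 2)) dz + ∫(-6*sin(3*z)) dz.
Step 3. Evaluate the standard form [assuming z > 0]: now -log(z) + ∫((-7*z**3 + 8*z**2 - 11*z + 6)/(z**4 - 2*z**3 + z**2 - 2*z)) dz + ∫(-3/(z + 1)) dz + ∫(-2/(z + 2)) dz + ∫(-6*sin(3*z)) dz.
Step 4. Evaluate the standard form [assuming z > -1]: now -log(z) - 3*log(z + 1) + ∫((-7*z**3 + 8*z**2 - 11*z + 6)/(z**4 - 2*z**3 + z**2 - 2*z)) dz + ∫(-2/(z + 2)) dz + ∫(-6*sin(3*z)) dz.
Step 5. Evaluate the standard form [assuming z > -2]: now -log(z) - 3*log(z + 1) - 2*log(z + 2) + ∫((-7*z**3 + 8*z**2 - 11*z + 6)/(z**4 - 2*z**3 + z**2 - 2*z)) dz + ∫(-6*sin(3*z)) dz.
Step 6. Decompose ∫((-7*z**3 + 8*z**2 - 11*z + 6)/(z**4 - 2*z**3 + z**2 - 2*z)) dz by partial fractions, (-7*z**3 + 8*z**2 - 11*z + 6)/(z**4 - 2*z**3 + z**2 - 2*z) = 2/(z**2 + 1) - 4/(z - 2) - 3/z: now -log(z) - 3*log(z + 1) - 2*log(z + 2) + ∫(-3/z) dz + ∫(-4/(z - 2)) dz + ∫(2/(z**2 + 1)) dz + ∫(-6*sin(3*z)) dz.
Step 7. Evaluate the standard form [assuming z > 0]: now -4*log(z) - 3*log(z + 1) - 2*log(z + 2) + ∫(-4/(z - 2)) dz + ∫(2/(z**2 + 1)) dz + ∫(-6*sin(3*z)) dz.
Step 8. Evaluate the standard form [assuming z > 2]: now -4*log(z) - 4*log(z - 2) - 3*log(z + 1) - 2*log(z + 2) + ∫(2/(z**2 + 1)) dz + ∫(-6*sin(3*z)) dz.
Step 9. Evaluate the standard form: now -4*log(z) - 4*log(z - 2) - 3*log(z + 1) - 2*log(z + 2) + 2*atan(z) + ∫(-6*sin(3*z)) dz.
Step 10. Evaluate the standard form: now -4*log(z) - 4*log(z - 2) - 3*log(z + 1) - 2*log(z + 2) + 2*cos(3*z) + 2*atan(z).
Answer: -4*log(z) - 4*log(z - 2) - 3*log(z + 1) - 2*log(z + 2) + 2*cos(3*z) + 2*atan(z).


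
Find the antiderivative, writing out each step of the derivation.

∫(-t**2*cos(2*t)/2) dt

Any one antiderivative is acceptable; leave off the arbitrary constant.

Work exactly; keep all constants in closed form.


Step 1. Integrate ∫(-t**2*cos(2*t)/2) dt by parts with u = t**2, dv = (-cos(2*t)/2) dt, so v = -sin(2*t)/4: now -t**2*sin(2*t)/4 + ∫(t*sin(2*t)/2) dt.
Step 2. Integrate ∫(t*sin(2*t)/2) dt by parts with u = t, dv = (sin(2*t)/2) dt, so v = -cos(2*t)/4: now -t**2*sin(2*t)/4 - t*cos(2*t)/4 + ∫(cos(2*t)/4) dt.
Step 3. Evaluate the standard form: now -t**2*sin(2*t)/4 - t*cos(2*t)/4 + sin(2*t)/8.
Answer: -t**2*sin(2*t)/4 - t*cos(2*t)/4 + sin(2*t)/8.


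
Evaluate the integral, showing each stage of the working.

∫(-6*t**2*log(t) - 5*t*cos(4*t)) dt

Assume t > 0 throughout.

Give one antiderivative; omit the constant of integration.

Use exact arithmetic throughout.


Step 1. Rewrite: now ∫(-5*t*cos(4*t)) dt + ∫(-6*t**2*log(t)) dt.
Step 2. Integrate ∫(-5*t*cos(4*t)) dt by parts with u = t, dv = (-5*cos(4*t)) dt, so v = -5*sin(4*t)/4: now -5*t*sin(4*t)/4 + ∫(-6*t**2*log(t)) dt + ∫(5*sin(4*t)/4) dt.
Step 3. Evaluate the standard form: now -5*t*sin(4*t)/4 - 5*cos(4*t)/16 + ∫(-6*t**2*log(t)) dt.
Step 4. Integrate ∫(-6*t**2*log(t)) dt by parts with u = log(t), dv = (-6*t**2) dt, so v = -2*t**3 [assuming t > 0]: now -2*t**3*log(t) - 5*t*sin(4*t)/4 - 5*cos(4*t)/16 + ∫(2*t**2) dt.
Step 5. Evaluate the standard form: now -2*t**3*log(t) + 2*t**3/3 - 5*t*sin(4*t)/4 - 5*cos(4*t)/16.
Answer: -2*t**3*log(t) + 2*t**3/3 - 5*t*sin(4*t)/4 - 5*cos(4*t)/16.


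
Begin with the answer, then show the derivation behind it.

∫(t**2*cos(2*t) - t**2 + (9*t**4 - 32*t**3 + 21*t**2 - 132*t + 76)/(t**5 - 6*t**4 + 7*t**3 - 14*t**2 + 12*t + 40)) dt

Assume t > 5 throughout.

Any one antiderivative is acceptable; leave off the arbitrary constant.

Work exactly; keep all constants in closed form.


The answer is -t**3/3 + t**2*sin(2*t)/2 + t*cos(2*t)/2 + 3*log(t - 5) + 3*log(t - 2) + 3*log(t + 1) - sin(2*t)/4 + 2*atan(t/2).
Step 1. Rewrite: now ∫(-t**2) dt + ∫(t**2*cos(2*t)) dt + ∫((9*t**4 - 32*t**3 + 21*t**2 - 132*t + 76)/(t**5 - 6*t**4 + 7*t**3 - 14*t**2 + 12*t + 40)) dt.
Step 2. Decompose ∫((9*t**4 - 32*t**3 + 21*t**2 - 132*t + 76)/(t**5 - 6*t**4 + 7*t**3 - 14*t**2 + 12*t + 40)) dt by partial fractions, (9*t**4 - 32*t**3 + 21*t**2 - 132*t + 76)/(t**5 - 6*t**4 + 7*t**3 - 14*t**2 + 12*t + 40) = 4/(t**2 + 4) + 3/(t + 1) + 3/(t - 2) + 3/(t - 5): now ∫(-t**2) dt + ∫(t**2*cos(2*t)) dt + ∫(3/(t - 5)) dt + ∫(3/(t - 2)) dt + ∫(3/(t + 1)) dt + ∫(4/(t**2 + 4)) dt.
Step 3. Evaluate the standard form [assuming t > 2]: now 3*log(t - 2) + ∫(-t**2) dt + ∫(t**2*cos(2*t)) dt + ∫(3/(t - 5)) dt + ∫(3/(t + 1)) dt + ∫(4/(t**2 + 4)) dt.
Step 4. Evaluate the standard form [assuming t > -1]: now 3*log(t - 2) + 3*log(t + 1) + ∫(-t**2) dt + ∫(t**2*cos(2*t)) dt + ∫(3/(t - 5)) dt + ∫(4/(t**2 + 4)) dt.
Step 5. Evaluate the standard form [assuming t > 5]: now 3*log(t - 5) + 3*log(t - 2) + 3*log(t + 1) + ∫(-t**2) dt + ∫(t**2*cos(2*t)) dt + ∫(4/(t**2 + 4)) dt.
Step 6. Evaluate the standard form: now 3*log(t - 5) + 3*log(t - 2) + 3*log(t + 1) + 2*atan(t/2) + ∫(-t**2) dt + ∫(t**2*cos(2*t)) dt.
Step 7. Evaluate the standard form: now -t**3/3 + 3*log(t - 5) + 3*log(t - 2) + 3*log(t + 1) + 2*atan(t/2) + ∫(t**2*cos(2*t)) dt.
Step 8. Integrate ∫(t**2*cos(2*t)) dt by parts with u = t**2, dv = (cos(2*t)) dt, so v = sin(2*t)/2: now -t**3/3 + t**2*sin(2*t)/2 + 3*log(t - 5) + 3*log(t - 2) + 3*log(t + 1) + 2*atan(t/2) + ∫(-t*sin(2*t)) dt.
Step 9. Integrate ∫(-t*sin(2*t)) dt by parts with u = t, dv = (-sin(2*t)) dt, so v = cos(2*t)/2: now -t**3/3 + t**2*sin(2*t)/2 + t*cos(2*t)/2 + 3*log(t - 5) + 3*log(t - 2) + 3*log(t + 1) + 2*atan(t/2) + ∫(-cos(2*t)/2) dt.
Step 10. Evaluate the standard form: now -t**3/3 + t**2*sin(2*t)/2 + t*cos(2*t)/2 + 3*log(t - 5) + 3*log(t - 2) + 3*log(t + 1) - sin(2*t)/4 + 2*atan(t/2).
Answer: -t**3/3 + t**2*sin(2*t)/2 + t*cos(2*t)/2 + 3*log(t - 5) + 3*log(t - 2) + 3*log(t + 1) - sin(2*t)/4 + 2*atan(t/2).


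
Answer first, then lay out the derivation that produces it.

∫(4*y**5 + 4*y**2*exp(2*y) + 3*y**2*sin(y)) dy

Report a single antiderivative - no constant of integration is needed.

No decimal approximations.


The answer is 2*y**6/3 + 2*y**2*exp(2*y) - 3*y**2*cos(y) - 2*y*exp(2*y) + 6*y*sin(y) + exp(2*y) + 6*cos(y).
Step 1. Rewrite: now ∫(4*y**5) dy + ∫(4*y**2*exp(2*y)) dy + ∫(3*y**2*sin(y)) dy.
Step 2. Integrate ∫(4*y**2*exp(2*y)) dy by parts with u = y**2, dv = (4*exp(2*y)) dy, so v = 2*exp(2*y): now 2*y**2*exp(2*y) + ∫(4*y**5) dy + ∫(-4*y*exp(2*y)) dy + ∫(3*y**2*sin(y)) dy.
Step 3. Integrate ∫(-4*y*exp(2*y)) dy by parts with u = y, dv = (-4*exp(2*y)) dy, so v = -2*exp(2*y): now 2*y**2*exp(2*y) - 2*y*exp(2*y) + ∫(4*y**5) dy + ∫(3*y**2*sin(y)) dy + ∫(2*exp(2*y)) dy.
Step 4. Evaluate the standard form: now 2*y**2*exp(2*y) - 2*y*exp(2*y) + exp(2*y) + ∫(4*y**5) dy + ∫(3*y**2*sin(y)) dy.
Step 5. Evaluate the standard form: now 2*y**6/3 + 2*y**2*exp(2*y) - 2*y*exp(2*y) + exp(2*y) + ∫(3*y**2*sin(y)) dy.
Step 6. Integrate ∫(3*y**2*sin(y)) dy by parts with u = y**2, dv = (3*sin(y)) dy, so v = -3*cos(y): now 2*y**6/3 + 2*y**2*exp(2*y) - 3*y**2*cos(y) - 2*y*exp(2*y) + exp(2*y) + ∫(6*y*cos(y)) dy.
Step 7. Integrate ∫(6*y*cos(y)) dy by parts with u = y, dv = (6*cos(y)) dy, so v = 6*sin(y): now 2*y**6/3 + 2*y**2*exp(2*y) - 3*y**2*cos(y) - 2*y*exp(2*y) + 6*y*sin(y) + exp(2*y) + ∫(-6*sin(y)) dy.
Step 8. Evaluate the standard form: now 2*y**6/3 + 2*y**2*exp(2*y) - 3*y**2*cos(y) - 2*y*exp(2*y) + 6*y*sin(y) + exp(2*y) + 6*cos(y).
Answer: 2*y**6/3 + 2*y**2*exp(2*y) - 3*y**2*cos(y) - 2*y*exp(2*y) + 6*y*sin(y) + exp(2*y) + 6*cos(y).
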